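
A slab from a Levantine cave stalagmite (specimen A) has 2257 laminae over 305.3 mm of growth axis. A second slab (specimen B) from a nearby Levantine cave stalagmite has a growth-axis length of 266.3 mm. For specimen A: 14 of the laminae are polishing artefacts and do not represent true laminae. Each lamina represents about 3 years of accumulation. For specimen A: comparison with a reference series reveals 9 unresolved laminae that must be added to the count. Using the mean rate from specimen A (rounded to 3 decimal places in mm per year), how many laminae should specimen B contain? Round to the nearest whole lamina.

Specimen A: correcting the raw count gives 2257 − 14 + 9 = 2252 true laminae.
Specimen A: at 3 years per lamina, 2252 × 3 = 6756 years.
A: Mean rate = 305.3 mm / 6756 years ≈ 0.045 mm per year.
Specimen B: 266.3 mm / 0.045 mm per year = 5917.78 years; at 3 years per lamina that is 5917.78 / 3 ≈ 1973 laminae.

1973 laminae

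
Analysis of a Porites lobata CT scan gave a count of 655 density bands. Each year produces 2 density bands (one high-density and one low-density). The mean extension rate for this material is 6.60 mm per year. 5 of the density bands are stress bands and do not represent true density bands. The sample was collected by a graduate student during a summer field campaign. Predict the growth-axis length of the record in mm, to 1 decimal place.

True density band count = 655 − 5 = 650.
With 2 density bands per year, 650 / 2 = 325 years.
Length ≈ 6.60 × 325 = 2145.0 mm.

2145.0 mm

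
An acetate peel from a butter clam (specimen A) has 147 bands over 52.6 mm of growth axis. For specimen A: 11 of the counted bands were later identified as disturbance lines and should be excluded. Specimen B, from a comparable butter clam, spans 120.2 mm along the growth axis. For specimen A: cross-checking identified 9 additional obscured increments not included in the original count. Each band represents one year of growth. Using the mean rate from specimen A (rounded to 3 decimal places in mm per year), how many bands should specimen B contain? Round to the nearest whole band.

331 bands

Specimen A: after corrections the count is 147 − 11 + 9 = 145 bands.
A: Mean rate = 52.6 mm / 145 years ≈ 0.363 mm per year.
B spans 120.2 / 0.363 = 331.13 years ≈ 331 bands.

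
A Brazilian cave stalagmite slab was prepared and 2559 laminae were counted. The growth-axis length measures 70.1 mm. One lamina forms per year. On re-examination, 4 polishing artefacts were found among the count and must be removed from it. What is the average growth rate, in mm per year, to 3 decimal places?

0.027 mm per year

True lamina count = 2559 − 4 = 2555.
70.1 mm over 2555 years gives 70.1 / 2555 ≈ 0.027 mm per year.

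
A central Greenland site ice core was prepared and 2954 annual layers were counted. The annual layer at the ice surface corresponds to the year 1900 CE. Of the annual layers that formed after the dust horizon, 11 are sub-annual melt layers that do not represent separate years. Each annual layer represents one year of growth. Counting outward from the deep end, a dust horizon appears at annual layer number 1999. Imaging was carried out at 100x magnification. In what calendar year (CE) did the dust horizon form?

The dust horizon sits at annual layer 1999 from the deep end, so 2954 − 1999 = 955 annual layers formed after it.
955 − 11 false = 944 true annual layers after the dust horizon.
Counting back 944 years from 1900 CE places the dust horizon in 1900 − 944 = 956 CE.

956 CE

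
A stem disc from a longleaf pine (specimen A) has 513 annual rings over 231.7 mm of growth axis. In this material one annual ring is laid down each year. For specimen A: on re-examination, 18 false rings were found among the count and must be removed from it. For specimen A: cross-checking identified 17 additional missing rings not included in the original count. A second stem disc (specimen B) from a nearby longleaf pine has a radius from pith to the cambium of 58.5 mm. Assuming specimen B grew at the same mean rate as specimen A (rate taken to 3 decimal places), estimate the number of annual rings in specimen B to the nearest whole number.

129 annual rings

Specimen A: correcting the raw count gives 513 − 18 + 17 = 512 true annual rings.
A: Extension rate ≈ 231.7 / 512 = 0.453 mm/yr.
For B, 58.5 / 0.453 = 129.14 years ≈ 129 annual rings.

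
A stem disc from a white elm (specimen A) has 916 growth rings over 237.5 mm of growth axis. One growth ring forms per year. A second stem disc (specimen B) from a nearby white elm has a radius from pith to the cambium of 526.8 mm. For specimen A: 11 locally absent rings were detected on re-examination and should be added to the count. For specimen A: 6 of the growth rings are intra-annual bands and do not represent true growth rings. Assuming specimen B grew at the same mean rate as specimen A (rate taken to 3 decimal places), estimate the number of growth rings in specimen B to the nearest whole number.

Specimen A: true growth ring count = 916 − 6 + 11 = 921.
A: Extension rate ≈ 237.5 / 921 = 0.258 mm/yr.
Specimen B: 526.8 mm / 0.258 mm per year = 2041.86 years ≈ 2042 growth rings.

2042 growth rings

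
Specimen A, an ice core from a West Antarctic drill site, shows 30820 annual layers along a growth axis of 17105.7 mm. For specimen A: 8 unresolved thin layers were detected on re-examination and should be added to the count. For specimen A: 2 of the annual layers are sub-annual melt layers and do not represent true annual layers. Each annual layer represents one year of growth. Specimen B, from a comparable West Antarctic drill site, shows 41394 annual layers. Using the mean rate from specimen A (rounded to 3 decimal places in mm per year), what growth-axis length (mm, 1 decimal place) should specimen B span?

Specimen A: after corrections the count is 30820 − 2 + 8 = 30826 annual layers.
A: Extension rate ≈ 17105.7 / 30826 = 0.555 mm/year.
For B, 0.555 mm/year × 41394 years = 22973.7 mm.

22973.7 mm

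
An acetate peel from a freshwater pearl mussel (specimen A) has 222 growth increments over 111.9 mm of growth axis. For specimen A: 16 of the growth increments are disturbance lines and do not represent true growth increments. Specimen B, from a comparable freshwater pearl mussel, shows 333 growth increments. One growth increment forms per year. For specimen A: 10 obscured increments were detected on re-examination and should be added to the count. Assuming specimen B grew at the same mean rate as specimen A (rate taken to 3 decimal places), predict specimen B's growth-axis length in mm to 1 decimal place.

172.5 mm

Specimen A: after corrections the count is 222 − 16 + 10 = 216 growth increments.
A: 111.9 mm over 216 years gives 111.9 / 216 ≈ 0.518 mm/yr.
Length of B = 0.518 × 333 = 172.5 mm.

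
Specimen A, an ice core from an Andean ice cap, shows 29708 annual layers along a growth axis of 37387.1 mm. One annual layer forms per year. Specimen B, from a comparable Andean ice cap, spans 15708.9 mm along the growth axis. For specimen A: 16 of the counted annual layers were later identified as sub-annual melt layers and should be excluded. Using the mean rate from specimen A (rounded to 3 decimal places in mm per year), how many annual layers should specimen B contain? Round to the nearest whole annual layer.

Specimen A: after corrections the count is 29708 − 16 = 29692 annual layers.
A: Extension rate ≈ 37387.1 / 29692 = 1.259 mm/year.
For B, 15708.9 / 1.259 = 12477.28 years ≈ 12477 annual layers.

12477 annual layers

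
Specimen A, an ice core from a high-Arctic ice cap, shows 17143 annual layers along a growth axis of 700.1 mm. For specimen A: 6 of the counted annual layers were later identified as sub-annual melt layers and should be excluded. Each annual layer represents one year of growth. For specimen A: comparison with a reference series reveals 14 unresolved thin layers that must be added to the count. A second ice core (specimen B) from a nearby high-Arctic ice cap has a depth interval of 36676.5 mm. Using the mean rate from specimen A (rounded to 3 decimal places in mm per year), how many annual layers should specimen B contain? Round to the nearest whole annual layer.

Specimen A: correcting the raw count gives 17143 − 6 + 14 = 17151 true annual layers.
A: Mean rate = 700.1 mm / 17151 years ≈ 0.041 mm per year.
B spans 36676.5 / 0.041 = 894548.78 years ≈ 894549 annual layers.

894549 annual layers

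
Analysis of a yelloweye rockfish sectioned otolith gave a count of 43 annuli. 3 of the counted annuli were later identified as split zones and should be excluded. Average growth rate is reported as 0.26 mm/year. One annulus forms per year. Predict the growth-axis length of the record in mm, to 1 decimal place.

After corrections the count is 43 − 3 = 40 annuli.
Predicted length = 0.26 mm/year × 40 years = 10.4 mm.

10.4 mm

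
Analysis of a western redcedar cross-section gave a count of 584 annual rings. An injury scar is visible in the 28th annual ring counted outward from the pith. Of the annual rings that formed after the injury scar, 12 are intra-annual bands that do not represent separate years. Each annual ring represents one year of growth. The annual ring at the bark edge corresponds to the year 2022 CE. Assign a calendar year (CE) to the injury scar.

The injury scar sits at annual ring 28 from the pith, so 584 − 28 = 556 annual rings formed after it.
Excluding 12 false annual rings: 556 − 12 = 544.
The annual ring at the bark edge is 2022 CE, so the injury scar dates to 2022 − 544 = 1478 CE.

1478 CE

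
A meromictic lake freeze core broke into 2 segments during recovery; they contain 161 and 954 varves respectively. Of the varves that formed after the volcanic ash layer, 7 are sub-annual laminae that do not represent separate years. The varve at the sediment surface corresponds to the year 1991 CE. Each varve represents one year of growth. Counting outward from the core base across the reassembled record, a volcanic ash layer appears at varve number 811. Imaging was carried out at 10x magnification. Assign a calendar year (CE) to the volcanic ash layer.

1694 CE

Total varves = 161 + 954 = 1115.
Between varve 811 and the sediment surface there are 1115 − 811 = 304 varves.
Removing the 7 false varves leaves 304 − 7 = 297 true varves beyond the volcanic ash layer.
1991 − 297 = 1694 CE.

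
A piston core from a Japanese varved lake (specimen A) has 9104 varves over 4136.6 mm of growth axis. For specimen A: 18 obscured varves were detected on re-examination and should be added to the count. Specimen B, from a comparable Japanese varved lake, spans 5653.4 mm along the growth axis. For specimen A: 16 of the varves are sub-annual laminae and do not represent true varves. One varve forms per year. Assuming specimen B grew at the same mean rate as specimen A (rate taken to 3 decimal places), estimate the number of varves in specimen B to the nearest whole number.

Specimen A: true varve count = 9104 − 16 + 18 = 9106.
A: Extension rate ≈ 4136.6 / 9106 = 0.454 mm/year.
Specimen B: 5653.4 mm / 0.454 mm per year = 12452.42 years ≈ 12452 varves.

12452 varves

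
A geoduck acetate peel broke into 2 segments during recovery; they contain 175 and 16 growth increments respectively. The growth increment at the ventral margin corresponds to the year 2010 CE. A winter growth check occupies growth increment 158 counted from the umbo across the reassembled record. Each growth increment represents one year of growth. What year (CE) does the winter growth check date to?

1977 CE

Total growth increments = 175 + 16 = 191.
191 − 158 = 33 growth increments lie beyond the winter growth check toward the ventral margin.
Counting back 33 years from 2010 CE places the winter growth check in 2010 − 33 = 1977 CE.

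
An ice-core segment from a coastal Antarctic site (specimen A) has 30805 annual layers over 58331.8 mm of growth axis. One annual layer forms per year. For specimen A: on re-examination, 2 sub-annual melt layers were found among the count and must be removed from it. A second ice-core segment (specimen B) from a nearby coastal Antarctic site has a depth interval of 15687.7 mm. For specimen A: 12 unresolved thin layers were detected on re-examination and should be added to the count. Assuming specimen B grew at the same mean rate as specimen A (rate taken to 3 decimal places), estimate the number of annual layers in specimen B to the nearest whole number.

Specimen A: adjusted count: 30805 − 2 + 12 = 30815 annual layers.
A: Mean rate = 58331.8 mm / 30815 years ≈ 1.893 mm per year.
B spans 15687.7 / 1.893 = 8287.22 years ≈ 8287 annual layers.

8287 annual layers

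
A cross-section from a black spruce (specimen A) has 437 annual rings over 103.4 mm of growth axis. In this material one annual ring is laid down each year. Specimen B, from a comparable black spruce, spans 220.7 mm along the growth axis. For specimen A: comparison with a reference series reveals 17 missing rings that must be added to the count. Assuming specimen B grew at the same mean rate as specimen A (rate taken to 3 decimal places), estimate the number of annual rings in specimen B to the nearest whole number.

Specimen A: true annual ring count = 437 + 17 = 454.
A: Mean rate = 103.4 mm / 454 years ≈ 0.228 mm/year.
For B, 220.7 / 0.228 = 967.98 years ≈ 968 annual rings.

968 annual rings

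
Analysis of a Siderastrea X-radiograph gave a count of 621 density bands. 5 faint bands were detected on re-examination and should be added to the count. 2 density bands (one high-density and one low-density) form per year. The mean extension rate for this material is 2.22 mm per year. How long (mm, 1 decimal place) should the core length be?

Adjusted count: 621 + 5 = 626 density bands.
Dividing by 2 density bands per year: 626 / 2 = 313 years.
Predicted length = 2.22 mm/year × 313 years = 694.9 mm.

694.9 mm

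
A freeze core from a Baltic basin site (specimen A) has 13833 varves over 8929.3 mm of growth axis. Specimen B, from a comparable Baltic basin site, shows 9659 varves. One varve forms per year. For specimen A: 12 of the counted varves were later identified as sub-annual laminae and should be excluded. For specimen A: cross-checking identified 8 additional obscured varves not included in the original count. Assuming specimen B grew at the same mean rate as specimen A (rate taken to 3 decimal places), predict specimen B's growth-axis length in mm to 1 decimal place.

Specimen A: true varve count = 13833 − 12 + 8 = 13829.
A: Extension rate ≈ 8929.3 / 13829 = 0.646 mm/year.
B's length ≈ 0.646 × 9659 = 6239.7 mm.

6239.7 mm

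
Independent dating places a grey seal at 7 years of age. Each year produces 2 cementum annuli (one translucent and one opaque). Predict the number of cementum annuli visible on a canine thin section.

14 cementum annuli

7 years at 2 cementum annuli per year gives 7 × 2 = 14 cementum annuli.
So 14 cementum annuli should be present.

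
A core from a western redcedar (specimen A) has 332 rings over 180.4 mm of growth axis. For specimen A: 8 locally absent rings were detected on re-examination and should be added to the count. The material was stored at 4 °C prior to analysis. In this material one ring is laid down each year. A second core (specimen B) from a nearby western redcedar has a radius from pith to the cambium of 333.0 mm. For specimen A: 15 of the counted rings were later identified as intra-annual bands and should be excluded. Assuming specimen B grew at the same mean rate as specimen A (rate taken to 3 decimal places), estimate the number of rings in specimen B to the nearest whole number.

Specimen A: after corrections the count is 332 − 15 + 8 = 325 rings.
A: Extension rate ≈ 180.4 / 325 = 0.555 mm/year.
Specimen B: 333.0 mm / 0.555 mm per year = 600.00 years ≈ 600 rings.

600 rings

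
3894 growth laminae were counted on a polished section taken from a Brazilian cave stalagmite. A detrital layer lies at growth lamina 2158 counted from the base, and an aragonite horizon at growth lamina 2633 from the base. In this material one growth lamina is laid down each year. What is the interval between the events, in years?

Separation: 2633 − 2158 = 475 growth laminae.
At one growth lamina per year, 475 years elapsed between them.

475 years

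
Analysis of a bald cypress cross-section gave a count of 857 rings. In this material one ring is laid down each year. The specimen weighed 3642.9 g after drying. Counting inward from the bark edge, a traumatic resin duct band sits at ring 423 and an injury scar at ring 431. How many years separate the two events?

8 years

The two markers are separated by 431 − 423 = 8 rings.
One ring per year makes the interval 8 years.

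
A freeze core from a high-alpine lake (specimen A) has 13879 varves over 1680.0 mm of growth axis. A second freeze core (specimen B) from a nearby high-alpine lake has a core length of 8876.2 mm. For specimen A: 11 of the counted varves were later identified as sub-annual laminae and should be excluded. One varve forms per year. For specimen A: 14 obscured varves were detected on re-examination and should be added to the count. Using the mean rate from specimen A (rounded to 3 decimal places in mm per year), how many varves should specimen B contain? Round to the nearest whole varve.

Specimen A: adjusted count: 13879 − 11 + 14 = 13882 varves.
A: Extension rate ≈ 1680.0 / 13882 = 0.121 mm/year.
Specimen B: 8876.2 mm / 0.121 mm per year = 73357.02 years ≈ 73357 varves.

73357 varves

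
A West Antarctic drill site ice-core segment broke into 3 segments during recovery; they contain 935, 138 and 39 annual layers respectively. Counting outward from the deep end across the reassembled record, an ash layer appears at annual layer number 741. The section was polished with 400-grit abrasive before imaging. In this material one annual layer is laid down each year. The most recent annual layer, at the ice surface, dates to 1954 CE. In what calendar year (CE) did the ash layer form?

1583 CE

Total annual layers = 935 + 138 + 39 = 1112.
1112 − 741 = 371 annual layers lie beyond the ash layer toward the ice surface.
Counting back 371 years from 1954 CE places the ash layer in 1954 − 371 = 1583 CE.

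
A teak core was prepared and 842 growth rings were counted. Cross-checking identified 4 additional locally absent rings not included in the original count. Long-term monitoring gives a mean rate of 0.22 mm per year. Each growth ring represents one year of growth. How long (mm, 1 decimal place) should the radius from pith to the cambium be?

Adjusted count: 842 + 4 = 846 growth rings.
Length ≈ 0.22 × 846 = 186.1 mm.

186.1 mm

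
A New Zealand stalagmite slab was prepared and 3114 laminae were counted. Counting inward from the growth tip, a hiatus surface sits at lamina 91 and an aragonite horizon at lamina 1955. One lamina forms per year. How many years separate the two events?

Separation: 1955 − 91 = 1864 laminae.
One lamina per year makes the interval 1864 years.

1864 years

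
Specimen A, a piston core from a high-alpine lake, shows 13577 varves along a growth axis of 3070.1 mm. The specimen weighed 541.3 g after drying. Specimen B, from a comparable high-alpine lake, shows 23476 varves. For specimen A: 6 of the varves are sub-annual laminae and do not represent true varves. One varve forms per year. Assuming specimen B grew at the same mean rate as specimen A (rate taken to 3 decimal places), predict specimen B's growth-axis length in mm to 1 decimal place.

Specimen A: adjusted count: 13577 − 6 = 13571 varves.
A: Extension rate ≈ 3070.1 / 13571 = 0.226 mm per year.
Length of B = 0.226 × 23476 = 5305.6 mm.

5305.6 mm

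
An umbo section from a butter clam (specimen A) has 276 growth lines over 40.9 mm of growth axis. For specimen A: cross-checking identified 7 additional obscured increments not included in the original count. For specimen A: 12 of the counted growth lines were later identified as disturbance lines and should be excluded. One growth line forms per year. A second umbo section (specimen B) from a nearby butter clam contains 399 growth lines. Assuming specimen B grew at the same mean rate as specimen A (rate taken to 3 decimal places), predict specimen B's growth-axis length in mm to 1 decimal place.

Specimen A: after corrections the count is 276 − 12 + 7 = 271 growth lines.
A: Extension rate ≈ 40.9 / 271 = 0.151 mm/year.
B's length ≈ 0.151 × 399 = 60.2 mm.

60.2 mm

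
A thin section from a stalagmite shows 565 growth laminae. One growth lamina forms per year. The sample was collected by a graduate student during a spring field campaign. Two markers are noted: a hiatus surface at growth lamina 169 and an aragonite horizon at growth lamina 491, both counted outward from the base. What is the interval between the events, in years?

322 yr

491 − 169 = 322 growth laminae lie between the two events.
One growth lamina per year makes the interval 322 years.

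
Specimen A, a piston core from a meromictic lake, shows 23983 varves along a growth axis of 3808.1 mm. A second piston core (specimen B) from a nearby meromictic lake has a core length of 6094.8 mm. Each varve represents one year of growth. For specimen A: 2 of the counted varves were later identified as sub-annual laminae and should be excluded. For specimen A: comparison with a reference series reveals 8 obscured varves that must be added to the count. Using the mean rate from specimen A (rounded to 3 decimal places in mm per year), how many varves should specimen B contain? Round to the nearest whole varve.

Specimen A: correcting the raw count gives 23983 − 2 + 8 = 23989 true varves.
A: 3808.1 mm over 23989 years gives 3808.1 / 23989 ≈ 0.159 mm/yr.
Specimen B: 6094.8 mm / 0.159 mm per year = 38332.08 years ≈ 38332 varves.

38332 varves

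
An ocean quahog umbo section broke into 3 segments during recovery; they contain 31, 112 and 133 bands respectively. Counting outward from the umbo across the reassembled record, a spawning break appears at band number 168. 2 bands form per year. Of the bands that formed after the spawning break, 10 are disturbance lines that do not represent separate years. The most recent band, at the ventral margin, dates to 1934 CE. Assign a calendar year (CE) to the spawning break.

1885 CE

Total bands = 31 + 112 + 133 = 276.
276 − 168 = 108 bands lie beyond the spawning break toward the ventral margin.
Removing the 10 false bands leaves 108 − 10 = 98 true bands beyond the spawning break.
98 bands at 2 per year is 98 / 2 = 49 years.
1934 − 49 = 1885 CE.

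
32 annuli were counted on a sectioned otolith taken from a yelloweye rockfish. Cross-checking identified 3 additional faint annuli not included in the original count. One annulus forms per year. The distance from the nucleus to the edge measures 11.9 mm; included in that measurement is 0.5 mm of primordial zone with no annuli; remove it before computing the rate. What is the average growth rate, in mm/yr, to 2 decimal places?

0.33 mm/yr

True annulus count = 32 + 3 = 35.
The growth record spans 11.9 − 0.5 = 11.4 mm.
Extension rate ≈ 11.4 / 35 = 0.33 mm/yr.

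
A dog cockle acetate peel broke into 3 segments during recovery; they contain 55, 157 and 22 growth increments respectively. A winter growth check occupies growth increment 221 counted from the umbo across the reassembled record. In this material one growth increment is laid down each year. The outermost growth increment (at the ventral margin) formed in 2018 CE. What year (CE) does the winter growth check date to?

2005 CE

Total growth increments = 55 + 157 + 22 = 234.
234 − 221 = 13 growth increments lie beyond the winter growth check toward the ventral margin.
The growth increment at the ventral margin is 2018 CE, so the winter growth check dates to 2018 − 13 = 2005 CE.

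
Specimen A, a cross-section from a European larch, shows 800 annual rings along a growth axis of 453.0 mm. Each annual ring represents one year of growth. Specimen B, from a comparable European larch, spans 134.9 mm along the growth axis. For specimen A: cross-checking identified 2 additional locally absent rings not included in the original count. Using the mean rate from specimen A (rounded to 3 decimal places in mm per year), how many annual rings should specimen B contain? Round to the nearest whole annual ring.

Specimen A: correcting the raw count gives 800 + 2 = 802 true annual rings.
A: Mean rate = 453.0 mm / 802 years ≈ 0.565 mm/yr.
B spans 134.9 / 0.565 = 238.76 years ≈ 239 annual rings.

239 annual rings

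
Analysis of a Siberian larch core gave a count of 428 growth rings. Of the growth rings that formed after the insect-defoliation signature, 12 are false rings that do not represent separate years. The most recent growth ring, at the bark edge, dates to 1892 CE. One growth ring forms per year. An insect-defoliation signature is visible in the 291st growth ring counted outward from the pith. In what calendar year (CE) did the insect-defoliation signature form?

Between growth ring 291 and the bark edge there are 428 − 291 = 137 growth rings.
Excluding 12 false growth rings: 137 − 12 = 125.
Counting back 125 years from 1892 CE places the insect-defoliation signature in 1892 − 125 = 1767 CE.

1767 CE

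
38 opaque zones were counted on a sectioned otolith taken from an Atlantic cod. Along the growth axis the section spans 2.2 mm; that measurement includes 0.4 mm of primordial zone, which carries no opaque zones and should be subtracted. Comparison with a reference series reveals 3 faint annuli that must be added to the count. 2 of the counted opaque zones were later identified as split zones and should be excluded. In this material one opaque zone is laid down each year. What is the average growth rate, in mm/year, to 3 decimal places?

After corrections the count is 38 − 2 + 3 = 39 opaque zones.
The growth record spans 2.2 − 0.4 = 1.8 mm.
Mean rate = 1.8 mm / 39 years ≈ 0.046 mm/year.

0.046 mm/year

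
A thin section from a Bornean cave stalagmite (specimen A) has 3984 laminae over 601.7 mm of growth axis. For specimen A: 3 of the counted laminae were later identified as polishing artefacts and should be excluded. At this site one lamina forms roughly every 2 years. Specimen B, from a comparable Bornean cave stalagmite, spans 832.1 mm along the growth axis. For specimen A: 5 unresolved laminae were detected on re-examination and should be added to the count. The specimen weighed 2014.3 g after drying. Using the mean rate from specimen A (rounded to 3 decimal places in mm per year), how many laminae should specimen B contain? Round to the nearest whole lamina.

Specimen A: adjusted count: 3984 − 3 + 5 = 3986 laminae.
Specimen A: at 2 years per lamina, 3986 × 2 = 7972 years.
A: 601.7 mm over 7972 years gives 601.7 / 7972 ≈ 0.075 mm/yr.
B spans 832.1 / 0.075 = 11094.67 years; at 2 years per lamina that is 11094.67 / 2 ≈ 5547 laminae.

5547 laminae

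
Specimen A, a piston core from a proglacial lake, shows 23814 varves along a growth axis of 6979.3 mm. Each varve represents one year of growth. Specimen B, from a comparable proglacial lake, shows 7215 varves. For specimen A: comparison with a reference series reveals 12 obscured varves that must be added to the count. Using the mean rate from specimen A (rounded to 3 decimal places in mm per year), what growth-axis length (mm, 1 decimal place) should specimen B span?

2114.0 mm

Specimen A: after corrections the count is 23814 + 12 = 23826 varves.
A: Mean rate = 6979.3 mm / 23826 years ≈ 0.293 mm/yr.
B's length ≈ 0.293 × 7215 = 2114.0 mm.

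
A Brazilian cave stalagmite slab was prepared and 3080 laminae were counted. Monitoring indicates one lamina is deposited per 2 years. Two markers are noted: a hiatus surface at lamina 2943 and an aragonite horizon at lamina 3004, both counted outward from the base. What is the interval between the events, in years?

122 yr

Separation: 3004 − 2943 = 61 laminae.
At 2 years per lamina, 61 × 2 = 122 years.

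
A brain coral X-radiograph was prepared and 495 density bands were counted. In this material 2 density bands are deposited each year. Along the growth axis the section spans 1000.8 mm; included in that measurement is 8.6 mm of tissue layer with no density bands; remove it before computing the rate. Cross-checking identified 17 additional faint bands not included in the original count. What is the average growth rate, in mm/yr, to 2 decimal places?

After corrections the count is 495 + 17 = 512 density bands.
With 2 density bands per year, 512 / 2 = 256 years.
Net length = 1000.8 − 8.6 = 992.2 mm.
Extension rate ≈ 992.2 / 256 = 3.88 mm/yr.

3.88 mm/yr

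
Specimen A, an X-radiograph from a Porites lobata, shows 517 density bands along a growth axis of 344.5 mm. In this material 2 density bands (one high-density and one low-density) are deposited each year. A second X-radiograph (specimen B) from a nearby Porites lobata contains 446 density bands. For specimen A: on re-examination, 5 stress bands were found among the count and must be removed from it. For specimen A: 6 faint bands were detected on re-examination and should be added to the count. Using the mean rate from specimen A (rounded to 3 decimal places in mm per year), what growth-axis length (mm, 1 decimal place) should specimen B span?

296.6 mm

Specimen A: correcting the raw count gives 517 − 5 + 6 = 518 true density bands.
Specimen A: with 2 density bands per year, 518 / 2 = 259 years.
A: Extension rate ≈ 344.5 / 259 = 1.330 mm per year.
Specimen B: dividing by 2 density bands per year: 446 / 2 = 223 years. For B, 1.330 mm/year × 223 years = 296.6 mm.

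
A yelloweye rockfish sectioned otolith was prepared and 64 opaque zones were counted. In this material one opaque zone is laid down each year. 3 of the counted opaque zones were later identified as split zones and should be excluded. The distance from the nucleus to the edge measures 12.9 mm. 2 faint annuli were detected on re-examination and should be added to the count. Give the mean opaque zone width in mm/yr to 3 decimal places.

0.205 mm/yr

Correcting the raw count gives 64 − 3 + 2 = 63 true opaque zones.
Extension rate ≈ 12.9 / 63 = 0.205 mm/yr.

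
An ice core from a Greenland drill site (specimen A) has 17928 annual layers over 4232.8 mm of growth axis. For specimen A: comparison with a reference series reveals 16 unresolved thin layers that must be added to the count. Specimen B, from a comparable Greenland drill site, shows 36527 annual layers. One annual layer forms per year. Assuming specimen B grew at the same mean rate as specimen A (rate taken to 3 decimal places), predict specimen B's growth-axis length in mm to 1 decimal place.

Specimen A: after corrections the count is 17928 + 16 = 17944 annual layers.
A: 4232.8 mm over 17944 years gives 4232.8 / 17944 ≈ 0.236 mm/yr.
B's length ≈ 0.236 × 36527 = 8620.4 mm.

8620.4 mm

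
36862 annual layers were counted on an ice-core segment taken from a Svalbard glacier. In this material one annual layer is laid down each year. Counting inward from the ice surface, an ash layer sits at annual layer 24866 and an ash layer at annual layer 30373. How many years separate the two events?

5507 yr

30373 − 24866 = 5507 annual layers lie between the two events.
That is 5507 years at one annual layer per year.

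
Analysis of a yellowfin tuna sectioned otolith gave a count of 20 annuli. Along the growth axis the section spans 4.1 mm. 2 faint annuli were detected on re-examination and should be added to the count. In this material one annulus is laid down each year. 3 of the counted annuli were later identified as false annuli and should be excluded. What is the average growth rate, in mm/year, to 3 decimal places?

True annulus count = 20 − 3 + 2 = 19.
4.1 mm over 19 years gives 4.1 / 19 ≈ 0.216 mm/year.

0.216 mm/year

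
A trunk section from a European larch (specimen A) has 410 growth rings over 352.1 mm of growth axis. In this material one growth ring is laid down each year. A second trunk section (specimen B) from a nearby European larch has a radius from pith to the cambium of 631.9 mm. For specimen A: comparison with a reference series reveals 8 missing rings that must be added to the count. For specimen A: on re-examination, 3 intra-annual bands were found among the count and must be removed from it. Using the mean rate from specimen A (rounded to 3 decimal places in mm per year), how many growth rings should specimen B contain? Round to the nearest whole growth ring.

745 growth rings

Specimen A: correcting the raw count gives 410 − 3 + 8 = 415 true growth rings.
A: Mean rate = 352.1 mm / 415 years ≈ 0.848 mm/yr.
For B, 631.9 / 0.848 = 745.17 years ≈ 745 growth rings.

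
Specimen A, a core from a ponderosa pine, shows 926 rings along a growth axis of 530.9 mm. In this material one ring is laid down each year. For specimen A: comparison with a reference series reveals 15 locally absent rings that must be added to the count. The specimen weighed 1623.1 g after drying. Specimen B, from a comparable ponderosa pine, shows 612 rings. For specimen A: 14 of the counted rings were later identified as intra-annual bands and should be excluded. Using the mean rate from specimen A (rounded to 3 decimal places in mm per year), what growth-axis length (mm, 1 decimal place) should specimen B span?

Specimen A: correcting the raw count gives 926 − 14 + 15 = 927 true rings.
A: Mean rate = 530.9 mm / 927 years ≈ 0.573 mm/year.
Length of B = 0.573 × 612 = 350.7 mm.

350.7 mm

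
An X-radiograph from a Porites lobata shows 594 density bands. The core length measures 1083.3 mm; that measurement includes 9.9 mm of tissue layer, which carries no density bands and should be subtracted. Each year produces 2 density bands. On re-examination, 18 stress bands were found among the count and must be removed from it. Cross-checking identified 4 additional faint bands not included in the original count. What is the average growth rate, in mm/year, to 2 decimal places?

3.70 mm/year

Correcting the raw count gives 594 − 18 + 4 = 580 true density bands.
With 2 density bands per year, 580 / 2 = 290 years.
Net length = 1083.3 − 9.9 = 1073.4 mm.
Mean rate = 1073.4 mm / 290 years ≈ 3.70 mm/year.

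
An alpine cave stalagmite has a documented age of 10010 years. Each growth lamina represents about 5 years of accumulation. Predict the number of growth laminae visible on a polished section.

2002 growth laminae

Expected growth laminae: 10010 / 5 = 2002.
So 2002 growth laminae should be present.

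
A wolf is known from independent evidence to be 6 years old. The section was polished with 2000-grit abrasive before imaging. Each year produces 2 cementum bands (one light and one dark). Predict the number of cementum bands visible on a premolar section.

12 cementum bands

Expected cementum bands: 6 × 2 = 12.
So 12 cementum bands should be present.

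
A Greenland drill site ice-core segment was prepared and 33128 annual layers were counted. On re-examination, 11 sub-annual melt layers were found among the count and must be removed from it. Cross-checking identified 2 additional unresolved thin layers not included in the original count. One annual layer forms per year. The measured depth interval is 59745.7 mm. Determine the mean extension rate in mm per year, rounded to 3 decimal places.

1.804 mm per year

After corrections the count is 33128 − 11 + 2 = 33119 annual layers.
Extension rate ≈ 59745.7 / 33119 = 1.804 mm per year.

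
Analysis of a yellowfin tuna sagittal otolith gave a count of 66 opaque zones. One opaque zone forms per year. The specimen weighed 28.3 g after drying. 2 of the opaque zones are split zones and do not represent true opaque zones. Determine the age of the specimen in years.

Adjusted count: 66 − 2 = 64 opaque zones.
At one opaque zone per year, that is 64 years.

64 yr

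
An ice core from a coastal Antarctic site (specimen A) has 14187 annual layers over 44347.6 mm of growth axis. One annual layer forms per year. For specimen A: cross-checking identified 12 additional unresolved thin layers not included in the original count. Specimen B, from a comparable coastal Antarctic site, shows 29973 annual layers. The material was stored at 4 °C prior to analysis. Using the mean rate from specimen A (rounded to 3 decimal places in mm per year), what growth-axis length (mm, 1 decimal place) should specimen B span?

Specimen A: correcting the raw count gives 14187 + 12 = 14199 true annual layers.
A: Mean rate = 44347.6 mm / 14199 years ≈ 3.123 mm per year.
Length of B = 3.123 × 29973 = 93605.7 mm.

93605.7 mm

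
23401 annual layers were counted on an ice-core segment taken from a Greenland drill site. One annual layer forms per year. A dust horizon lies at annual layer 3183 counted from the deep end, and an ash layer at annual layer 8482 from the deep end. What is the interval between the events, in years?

5299 years

Separation: 8482 − 3183 = 5299 annual layers.
That is 5299 years at one annual layer per year.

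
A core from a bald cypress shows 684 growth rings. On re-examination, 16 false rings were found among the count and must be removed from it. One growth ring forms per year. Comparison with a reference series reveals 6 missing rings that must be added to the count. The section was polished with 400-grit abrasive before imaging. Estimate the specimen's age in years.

Correcting the raw count gives 684 − 16 + 6 = 674 true growth rings.
One growth ring per year makes the duration 674 years.

674 yr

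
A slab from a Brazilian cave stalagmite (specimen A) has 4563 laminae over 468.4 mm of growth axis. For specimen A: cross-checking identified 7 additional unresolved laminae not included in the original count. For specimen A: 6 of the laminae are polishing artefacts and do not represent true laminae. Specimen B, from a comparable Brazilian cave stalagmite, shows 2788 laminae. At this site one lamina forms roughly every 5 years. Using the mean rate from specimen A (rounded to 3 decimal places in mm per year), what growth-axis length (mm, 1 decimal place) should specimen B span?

292.7 mm

Specimen A: true lamina count = 4563 − 6 + 7 = 4564.
Specimen A: at 5 years per lamina, 4564 × 5 = 22820 years.
A: Mean rate = 468.4 mm / 22820 years ≈ 0.021 mm per year.
Specimen B: 2788 laminae at 5 years each span 2788 × 5 = 13940 years. For B, 0.021 mm/year × 13940 years = 292.7 mm.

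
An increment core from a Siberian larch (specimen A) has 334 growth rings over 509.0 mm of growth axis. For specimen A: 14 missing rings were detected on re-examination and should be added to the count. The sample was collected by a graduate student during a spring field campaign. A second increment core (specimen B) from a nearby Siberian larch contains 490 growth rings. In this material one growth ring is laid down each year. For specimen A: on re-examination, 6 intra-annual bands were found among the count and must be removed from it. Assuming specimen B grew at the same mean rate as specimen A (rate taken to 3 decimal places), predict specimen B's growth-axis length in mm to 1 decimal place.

729.1 mm

Specimen A: adjusted count: 334 − 6 + 14 = 342 growth rings.
A: 509.0 mm over 342 years gives 509.0 / 342 ≈ 1.488 mm/year.
For B, 1.488 mm/year × 490 years = 729.1 mm.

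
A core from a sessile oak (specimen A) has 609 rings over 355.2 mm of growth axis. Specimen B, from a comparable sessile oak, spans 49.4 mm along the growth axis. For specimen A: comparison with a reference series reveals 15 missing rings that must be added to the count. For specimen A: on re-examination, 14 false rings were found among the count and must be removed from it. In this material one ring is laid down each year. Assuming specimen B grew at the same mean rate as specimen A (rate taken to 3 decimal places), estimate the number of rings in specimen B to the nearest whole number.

85 rings

Specimen A: after corrections the count is 609 − 14 + 15 = 610 rings.
A: 355.2 mm over 610 years gives 355.2 / 610 ≈ 0.582 mm per year.
For B, 49.4 / 0.582 = 84.88 years ≈ 85 rings.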